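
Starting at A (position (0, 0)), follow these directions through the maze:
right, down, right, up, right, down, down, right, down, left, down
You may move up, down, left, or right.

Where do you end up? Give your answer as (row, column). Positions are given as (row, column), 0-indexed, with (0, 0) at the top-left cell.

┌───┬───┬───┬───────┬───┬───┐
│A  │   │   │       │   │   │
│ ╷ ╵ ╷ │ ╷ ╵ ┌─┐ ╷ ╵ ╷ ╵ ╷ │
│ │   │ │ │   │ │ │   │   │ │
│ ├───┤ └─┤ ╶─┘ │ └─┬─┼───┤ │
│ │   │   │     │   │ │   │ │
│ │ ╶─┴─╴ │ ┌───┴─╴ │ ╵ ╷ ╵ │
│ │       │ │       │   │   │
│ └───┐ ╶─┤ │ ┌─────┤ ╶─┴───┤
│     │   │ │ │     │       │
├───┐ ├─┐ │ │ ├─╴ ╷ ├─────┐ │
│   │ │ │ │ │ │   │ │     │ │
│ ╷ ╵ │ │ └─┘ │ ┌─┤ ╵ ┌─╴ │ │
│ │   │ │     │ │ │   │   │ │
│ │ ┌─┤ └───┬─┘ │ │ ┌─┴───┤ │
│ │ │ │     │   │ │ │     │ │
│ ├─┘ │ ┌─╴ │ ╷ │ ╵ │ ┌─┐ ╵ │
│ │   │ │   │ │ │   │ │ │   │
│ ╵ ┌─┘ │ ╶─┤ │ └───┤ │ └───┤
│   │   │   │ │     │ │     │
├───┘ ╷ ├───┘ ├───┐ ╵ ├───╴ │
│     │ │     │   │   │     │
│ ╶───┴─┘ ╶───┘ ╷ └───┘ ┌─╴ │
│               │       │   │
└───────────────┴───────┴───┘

Following directions step by step:
Start: (0, 0)
  right: (0, 0) → (0, 1)
  down: (0, 1) → (1, 1)
  right: (1, 1) → (1, 2)
  up: (1, 2) → (0, 2)
  right: (0, 2) → (0, 3)
  down: (0, 3) → (1, 3)
  down: (1, 3) → (2, 3)
  right: (2, 3) → (2, 4)
  down: (2, 4) → (3, 4)
  left: (3, 4) → (3, 3)
  down: (3, 3) → (4, 3)
Final position: (4, 3)

Path taken:

┌───┬───┬───┬───────┬───┬───┐
│A ↓│↱ ↓│   │       │   │   │
│ ╷ ╵ ╷ │ ╷ ╵ ┌─┐ ╷ ╵ ╷ ╵ ╷ │
│ │↳ ↑│↓│ │   │ │ │   │   │ │
│ ├───┤ └─┤ ╶─┘ │ └─┬─┼───┤ │
│ │   │↳ ↓│     │   │ │   │ │
│ │ ╶─┴─╴ │ ┌───┴─╴ │ ╵ ╷ ╵ │
│ │    ↓ ↲│ │       │   │   │
│ └───┐ ╶─┤ │ ┌─────┤ ╶─┴───┤
│     │B  │ │ │     │       │
├───┐ ├─┐ │ │ ├─╴ ╷ ├─────┐ │
│   │ │ │ │ │ │   │ │     │ │
│ ╷ ╵ │ │ └─┘ │ ┌─┤ ╵ ┌─╴ │ │
│ │   │ │     │ │ │   │   │ │
│ │ ┌─┤ └───┬─┘ │ │ ┌─┴───┤ │
│ │ │ │     │   │ │ │     │ │
│ ├─┘ │ ┌─╴ │ ╷ │ ╵ │ ┌─┐ ╵ │
│ │   │ │   │ │ │   │ │ │   │
│ ╵ ┌─┘ │ ╶─┤ │ └───┤ │ └───┤
│   │   │   │ │     │ │     │
├───┘ ╷ ├───┘ ├───┐ ╵ ├───╴ │
│     │ │     │   │   │     │
│ ╶───┴─┘ ╶───┘ ╷ └───┘ ┌─╴ │
│               │       │   │
└───────────────┴───────┴───┘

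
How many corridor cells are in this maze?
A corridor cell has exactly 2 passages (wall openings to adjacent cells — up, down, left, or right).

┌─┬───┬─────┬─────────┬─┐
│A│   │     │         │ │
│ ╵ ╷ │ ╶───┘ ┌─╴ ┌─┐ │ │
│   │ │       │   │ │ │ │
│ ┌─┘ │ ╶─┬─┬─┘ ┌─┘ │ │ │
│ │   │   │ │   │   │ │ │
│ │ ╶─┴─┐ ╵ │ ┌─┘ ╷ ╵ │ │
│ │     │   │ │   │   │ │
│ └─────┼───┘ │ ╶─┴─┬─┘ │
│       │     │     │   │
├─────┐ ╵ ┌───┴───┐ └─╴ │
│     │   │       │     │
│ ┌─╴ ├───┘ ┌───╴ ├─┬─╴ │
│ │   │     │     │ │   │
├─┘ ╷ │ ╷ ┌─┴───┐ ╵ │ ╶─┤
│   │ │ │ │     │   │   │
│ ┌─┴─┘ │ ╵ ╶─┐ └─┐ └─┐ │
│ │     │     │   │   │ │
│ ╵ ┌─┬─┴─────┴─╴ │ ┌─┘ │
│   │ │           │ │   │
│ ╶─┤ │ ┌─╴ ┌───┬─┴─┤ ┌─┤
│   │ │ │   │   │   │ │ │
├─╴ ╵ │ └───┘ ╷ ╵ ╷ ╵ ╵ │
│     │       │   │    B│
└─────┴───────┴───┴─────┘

Counting cells with exactly 2 passages:
Total corridor cells: 110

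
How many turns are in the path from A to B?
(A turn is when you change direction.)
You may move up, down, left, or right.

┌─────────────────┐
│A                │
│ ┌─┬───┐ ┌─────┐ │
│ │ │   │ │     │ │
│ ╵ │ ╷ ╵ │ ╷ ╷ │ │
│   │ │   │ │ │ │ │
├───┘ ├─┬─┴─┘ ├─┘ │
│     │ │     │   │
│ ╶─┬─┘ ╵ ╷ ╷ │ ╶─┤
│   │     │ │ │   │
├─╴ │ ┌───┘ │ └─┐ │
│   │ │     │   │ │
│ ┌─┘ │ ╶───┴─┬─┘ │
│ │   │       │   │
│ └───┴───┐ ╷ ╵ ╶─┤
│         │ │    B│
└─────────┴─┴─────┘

Directions: right, right, right, right, right, right, right, right, down, down, down, left, down, right, down, down, left, down, right
Number of turns: 8

Solution:

┌─────────────────┐
│A → → → → → → → ↓│
│ ┌─┬───┐ ┌─────┐ │
│ │ │   │ │     │↓│
│ ╵ │ ╷ ╵ │ ╷ ╷ │ │
│   │ │   │ │ │ │↓│
├───┘ ├─┬─┴─┘ ├─┘ │
│     │ │     │↓ ↲│
│ ╶─┬─┘ ╵ ╷ ╷ │ ╶─┤
│   │     │ │ │↳ ↓│
├─╴ │ ┌───┘ │ └─┐ │
│   │ │     │   │↓│
│ ┌─┘ │ ╶───┴─┬─┘ │
│ │   │       │↓ ↲│
│ └───┴───┐ ╷ ╵ ╶─┤
│         │ │  ↳ B│
└─────────┴─┴─────┘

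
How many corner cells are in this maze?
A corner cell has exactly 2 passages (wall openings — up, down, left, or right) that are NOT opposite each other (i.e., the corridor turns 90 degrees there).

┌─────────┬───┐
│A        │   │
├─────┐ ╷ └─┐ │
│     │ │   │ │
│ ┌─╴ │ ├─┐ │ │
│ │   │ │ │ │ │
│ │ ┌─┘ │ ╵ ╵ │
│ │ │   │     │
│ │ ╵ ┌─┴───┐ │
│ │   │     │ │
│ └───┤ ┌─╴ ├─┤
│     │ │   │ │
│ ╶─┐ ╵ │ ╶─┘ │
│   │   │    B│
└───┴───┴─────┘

Counting corner cells (2 non-opposite passages):
Total corners: 23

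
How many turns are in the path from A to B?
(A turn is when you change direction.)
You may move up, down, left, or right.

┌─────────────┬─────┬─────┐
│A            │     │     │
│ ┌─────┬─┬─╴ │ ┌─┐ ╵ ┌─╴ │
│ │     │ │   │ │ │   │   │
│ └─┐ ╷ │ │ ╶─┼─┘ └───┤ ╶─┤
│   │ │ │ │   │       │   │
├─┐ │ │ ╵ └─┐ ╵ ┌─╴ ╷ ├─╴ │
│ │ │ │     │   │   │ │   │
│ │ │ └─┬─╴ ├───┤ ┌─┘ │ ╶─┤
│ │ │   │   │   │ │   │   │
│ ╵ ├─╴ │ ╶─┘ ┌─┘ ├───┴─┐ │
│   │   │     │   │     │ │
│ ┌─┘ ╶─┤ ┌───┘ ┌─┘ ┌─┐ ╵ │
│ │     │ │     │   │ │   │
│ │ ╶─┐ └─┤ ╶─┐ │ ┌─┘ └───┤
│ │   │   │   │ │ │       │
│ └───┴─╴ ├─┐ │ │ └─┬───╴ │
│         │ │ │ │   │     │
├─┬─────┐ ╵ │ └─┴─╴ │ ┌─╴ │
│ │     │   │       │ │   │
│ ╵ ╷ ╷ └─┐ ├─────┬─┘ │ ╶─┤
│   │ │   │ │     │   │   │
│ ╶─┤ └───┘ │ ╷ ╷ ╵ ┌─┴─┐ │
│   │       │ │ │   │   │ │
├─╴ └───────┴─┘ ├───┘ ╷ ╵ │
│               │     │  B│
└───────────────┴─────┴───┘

Directions: down, down, right, down, down, down, left, down, down, down, right, right, right, right, down, right, down, down, left, left, left, up, up, left, down, left, down, right, down, right, right, right, right, right, right, up, up, right, down, right, up, right, up, up, right, right, down, left, down, right, down, down
Number of turns: 30

Solution:

┌─────────────┬─────┬─────┐
│A            │     │     │
│ ┌─────┬─┬─╴ │ ┌─┐ ╵ ┌─╴ │
│↓│     │ │   │ │ │   │   │
│ └─┐ ╷ │ │ ╶─┼─┘ └───┤ ╶─┤
│↳ ↓│ │ │ │   │       │   │
├─┐ │ │ ╵ └─┐ ╵ ┌─╴ ╷ ├─╴ │
│ │↓│ │     │   │   │ │   │
│ │ │ └─┬─╴ ├───┤ ┌─┘ │ ╶─┤
│ │↓│   │   │   │ │   │   │
│ ╵ ├─╴ │ ╶─┘ ┌─┘ ├───┴─┐ │
│↓ ↲│   │     │   │     │ │
│ ┌─┘ ╶─┤ ┌───┘ ┌─┘ ┌─┐ ╵ │
│↓│     │ │     │   │ │   │
│ │ ╶─┐ └─┤ ╶─┐ │ ┌─┘ └───┤
│↓│   │   │   │ │ │       │
│ └───┴─╴ ├─┐ │ │ └─┬───╴ │
│↳ → → → ↓│ │ │ │   │↱ → ↓│
├─┬─────┐ ╵ │ └─┴─╴ │ ┌─╴ │
│ │↓ ↰  │↳ ↓│       │↑│↓ ↲│
│ ╵ ╷ ╷ └─┐ ├─────┬─┘ │ ╶─┤
│↓ ↲│↑│   │↓│  ↱ ↓│↱ ↑│↳ ↓│
│ ╶─┤ └───┘ │ ╷ ╷ ╵ ┌─┴─┐ │
│↳ ↓│↑ ← ← ↲│ │↑│↳ ↑│   │↓│
├─╴ └───────┴─┘ ├───┘ ╷ ╵ │
│  ↳ → → → → → ↑│     │  B│
└───────────────┴─────┴───┘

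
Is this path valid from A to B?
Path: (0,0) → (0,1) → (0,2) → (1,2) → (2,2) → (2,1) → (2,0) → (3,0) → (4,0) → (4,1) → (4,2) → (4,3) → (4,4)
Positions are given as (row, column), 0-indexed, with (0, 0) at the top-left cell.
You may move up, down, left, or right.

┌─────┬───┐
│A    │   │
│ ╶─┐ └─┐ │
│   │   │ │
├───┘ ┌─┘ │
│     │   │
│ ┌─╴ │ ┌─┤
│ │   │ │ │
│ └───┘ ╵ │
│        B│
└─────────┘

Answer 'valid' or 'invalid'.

Checking path validity:
Result: All consecutive moves are passable.

valid

Correct solution:

┌─────┬───┐
│A → ↓│   │
│ ╶─┐ └─┐ │
│   │↓  │ │
├───┘ ┌─┘ │
│↓ ← ↲│   │
│ ┌─╴ │ ┌─┤
│↓│   │ │ │
│ └───┘ ╵ │
│↳ → → → B│
└─────────┘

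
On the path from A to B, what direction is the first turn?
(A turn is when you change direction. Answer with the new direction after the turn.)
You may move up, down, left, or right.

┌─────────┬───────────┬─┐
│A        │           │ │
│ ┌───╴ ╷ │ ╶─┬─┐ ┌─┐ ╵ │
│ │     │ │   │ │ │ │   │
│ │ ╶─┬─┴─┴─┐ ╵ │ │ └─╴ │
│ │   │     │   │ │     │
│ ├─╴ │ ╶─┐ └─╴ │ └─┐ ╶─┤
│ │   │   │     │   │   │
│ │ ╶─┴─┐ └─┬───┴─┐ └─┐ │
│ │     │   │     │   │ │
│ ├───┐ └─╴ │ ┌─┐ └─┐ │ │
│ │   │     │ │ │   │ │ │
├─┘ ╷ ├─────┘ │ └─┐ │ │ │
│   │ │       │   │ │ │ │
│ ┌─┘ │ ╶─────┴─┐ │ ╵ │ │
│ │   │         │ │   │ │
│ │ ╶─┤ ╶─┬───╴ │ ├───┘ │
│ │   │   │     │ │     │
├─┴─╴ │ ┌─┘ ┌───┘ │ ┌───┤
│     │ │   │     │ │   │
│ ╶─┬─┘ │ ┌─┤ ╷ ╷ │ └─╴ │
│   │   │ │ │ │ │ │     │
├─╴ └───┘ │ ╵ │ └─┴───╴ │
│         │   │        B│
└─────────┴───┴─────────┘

Directions: right, right, right, down, left, left, down, right, down, left, down, right, right, down, right, right, up, left, up, left, up, right, right, down, right, right, up, left, up, left, up, right, right, right, right, right, down, right, down, left, down, right, down, down, down, down, down, left, left, down, down, right, right, down
First turn direction: down

Solution:

┌─────────┬───────────┬─┐
│A → → ↓  │↱ → → → → ↓│ │
│ ┌───╴ ╷ │ ╶─┬─┐ ┌─┐ ╵ │
│ │↓ ← ↲│ │↑ ↰│ │ │ │↳ ↓│
│ │ ╶─┬─┴─┴─┐ ╵ │ │ └─╴ │
│ │↳ ↓│↱ → ↓│↑ ↰│ │  ↓ ↲│
│ ├─╴ │ ╶─┐ └─╴ │ └─┐ ╶─┤
│ │↓ ↲│↑ ↰│↳ → ↑│   │↳ ↓│
│ │ ╶─┴─┐ └─┬───┴─┐ └─┐ │
│ │↳ → ↓│↑ ↰│     │   │↓│
│ ├───┐ └─╴ │ ┌─┐ └─┐ │ │
│ │   │↳ → ↑│ │ │   │ │↓│
├─┘ ╷ ├─────┘ │ └─┐ │ │ │
│   │ │       │   │ │ │↓│
│ ┌─┘ │ ╶─────┴─┐ │ ╵ │ │
│ │   │         │ │   │↓│
│ │ ╶─┤ ╶─┬───╴ │ ├───┘ │
│ │   │   │     │ │↓ ← ↲│
├─┴─╴ │ ┌─┘ ┌───┘ │ ┌───┤
│     │ │   │     │↓│   │
│ ╶─┬─┘ │ ┌─┤ ╷ ╷ │ └─╴ │
│   │   │ │ │ │ │ │↳ → ↓│
├─╴ └───┘ │ ╵ │ └─┴───╴ │
│         │   │        B│
└─────────┴───┴─────────┘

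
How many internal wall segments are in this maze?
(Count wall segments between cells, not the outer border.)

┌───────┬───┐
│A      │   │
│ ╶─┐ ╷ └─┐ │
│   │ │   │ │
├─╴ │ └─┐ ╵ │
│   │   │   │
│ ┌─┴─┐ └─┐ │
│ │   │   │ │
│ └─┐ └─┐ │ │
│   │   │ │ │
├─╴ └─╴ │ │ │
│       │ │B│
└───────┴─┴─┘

Counting internal wall segments:
Total internal walls: 25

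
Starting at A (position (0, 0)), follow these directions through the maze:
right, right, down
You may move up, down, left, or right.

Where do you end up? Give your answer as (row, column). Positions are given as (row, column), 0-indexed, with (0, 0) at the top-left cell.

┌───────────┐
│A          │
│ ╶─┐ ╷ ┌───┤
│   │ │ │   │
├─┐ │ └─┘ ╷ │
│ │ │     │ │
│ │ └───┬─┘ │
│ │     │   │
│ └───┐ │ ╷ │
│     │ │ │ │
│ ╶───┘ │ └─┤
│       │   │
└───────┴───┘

Following directions step by step:
Start: (0, 0)
  right: (0, 0) → (0, 1)
  right: (0, 1) → (0, 2)
  down: (0, 2) → (1, 2)
Final position: (1, 2)

Path taken:

┌───────────┐
│A → ↓      │
│ ╶─┐ ╷ ┌───┤
│   │B│ │   │
├─┐ │ └─┘ ╷ │
│ │ │     │ │
│ │ └───┬─┘ │
│ │     │   │
│ └───┐ │ ╷ │
│     │ │ │ │
│ ╶───┘ │ └─┤
│       │   │
└───────┴───┘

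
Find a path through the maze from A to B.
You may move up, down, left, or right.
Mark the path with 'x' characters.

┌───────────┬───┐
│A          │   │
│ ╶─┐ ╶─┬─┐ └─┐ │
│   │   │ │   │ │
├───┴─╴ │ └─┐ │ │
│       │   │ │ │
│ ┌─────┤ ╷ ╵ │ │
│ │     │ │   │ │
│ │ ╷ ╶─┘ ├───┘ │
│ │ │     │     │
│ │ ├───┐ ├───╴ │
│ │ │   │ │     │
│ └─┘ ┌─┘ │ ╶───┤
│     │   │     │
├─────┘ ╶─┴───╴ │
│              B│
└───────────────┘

Finding the shortest path through the maze:
Path length: 22 steps
Directions: right → right → right → right → right → down → right → down → down → left → up → left → down → down → down → down → left → down → right → right → right → right

Solution:

┌───────────┬───┐
│A x x x x x│   │
│ ╶─┐ ╶─┬─┐ └─┐ │
│   │   │ │x x│ │
├───┴─╴ │ └─┐ │ │
│       │x x│x│ │
│ ┌─────┤ ╷ ╵ │ │
│ │     │x│x x│ │
│ │ ╷ ╶─┘ ├───┘ │
│ │ │    x│     │
│ │ ├───┐ ├───╴ │
│ │ │   │x│     │
│ └─┘ ┌─┘ │ ╶───┤
│     │x x│     │
├─────┘ ╶─┴───╴ │
│      x x x x B│
└───────────────┘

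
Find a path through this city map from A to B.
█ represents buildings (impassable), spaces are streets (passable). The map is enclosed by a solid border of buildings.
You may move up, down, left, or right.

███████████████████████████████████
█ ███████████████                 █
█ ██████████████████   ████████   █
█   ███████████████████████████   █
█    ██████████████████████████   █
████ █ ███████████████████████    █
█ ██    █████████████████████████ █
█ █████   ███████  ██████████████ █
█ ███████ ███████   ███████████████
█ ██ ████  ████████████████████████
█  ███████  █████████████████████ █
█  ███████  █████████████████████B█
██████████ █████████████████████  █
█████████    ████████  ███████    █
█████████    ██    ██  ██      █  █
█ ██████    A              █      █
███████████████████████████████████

Finding the shortest path from A to B:
Movement: cardinal only
Path length: 25 steps
Directions: right → right → right → right → right → right → right → right → right → right → right → right → right → up → right → right → right → right → right → up → right → right → up → right → up

Solution:

███████████████████████████████████
█ ███████████████                 █
█ ██████████████████   ████████   █
█   ███████████████████████████   █
█    ██████████████████████████   █
████ █ ███████████████████████    █
█ ██    █████████████████████████ █
█ █████   ███████  ██████████████ █
█ ███████ ███████   ███████████████
█ ██ ████  ████████████████████████
█  ███████  █████████████████████ █
█  ███████  █████████████████████B█
██████████ █████████████████████↱↑█
█████████    ████████  ███████↱→↑ █
█████████    ██    ██  ██↱→→→→↑█  █
█ ██████    A→→→→→→→→→→→→↑ █      █
███████████████████████████████████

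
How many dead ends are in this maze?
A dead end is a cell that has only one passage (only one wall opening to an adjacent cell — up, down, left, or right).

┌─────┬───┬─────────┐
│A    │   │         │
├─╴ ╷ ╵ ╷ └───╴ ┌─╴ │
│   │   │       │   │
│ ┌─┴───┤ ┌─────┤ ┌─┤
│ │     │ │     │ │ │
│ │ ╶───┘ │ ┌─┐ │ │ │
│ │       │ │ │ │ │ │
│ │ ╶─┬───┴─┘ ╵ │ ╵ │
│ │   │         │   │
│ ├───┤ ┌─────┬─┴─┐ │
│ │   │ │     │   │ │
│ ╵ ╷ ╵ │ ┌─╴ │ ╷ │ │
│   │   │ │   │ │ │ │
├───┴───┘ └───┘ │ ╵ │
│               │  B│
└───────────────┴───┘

Checking each cell for number of passages:

Dead ends found at positions:
  (0, 0)
  (0, 5)
  (2, 3)
  (2, 9)
  (3, 5)
  (3, 6)
  (4, 2)
  (6, 5)
  (7, 0)
Total dead ends: 9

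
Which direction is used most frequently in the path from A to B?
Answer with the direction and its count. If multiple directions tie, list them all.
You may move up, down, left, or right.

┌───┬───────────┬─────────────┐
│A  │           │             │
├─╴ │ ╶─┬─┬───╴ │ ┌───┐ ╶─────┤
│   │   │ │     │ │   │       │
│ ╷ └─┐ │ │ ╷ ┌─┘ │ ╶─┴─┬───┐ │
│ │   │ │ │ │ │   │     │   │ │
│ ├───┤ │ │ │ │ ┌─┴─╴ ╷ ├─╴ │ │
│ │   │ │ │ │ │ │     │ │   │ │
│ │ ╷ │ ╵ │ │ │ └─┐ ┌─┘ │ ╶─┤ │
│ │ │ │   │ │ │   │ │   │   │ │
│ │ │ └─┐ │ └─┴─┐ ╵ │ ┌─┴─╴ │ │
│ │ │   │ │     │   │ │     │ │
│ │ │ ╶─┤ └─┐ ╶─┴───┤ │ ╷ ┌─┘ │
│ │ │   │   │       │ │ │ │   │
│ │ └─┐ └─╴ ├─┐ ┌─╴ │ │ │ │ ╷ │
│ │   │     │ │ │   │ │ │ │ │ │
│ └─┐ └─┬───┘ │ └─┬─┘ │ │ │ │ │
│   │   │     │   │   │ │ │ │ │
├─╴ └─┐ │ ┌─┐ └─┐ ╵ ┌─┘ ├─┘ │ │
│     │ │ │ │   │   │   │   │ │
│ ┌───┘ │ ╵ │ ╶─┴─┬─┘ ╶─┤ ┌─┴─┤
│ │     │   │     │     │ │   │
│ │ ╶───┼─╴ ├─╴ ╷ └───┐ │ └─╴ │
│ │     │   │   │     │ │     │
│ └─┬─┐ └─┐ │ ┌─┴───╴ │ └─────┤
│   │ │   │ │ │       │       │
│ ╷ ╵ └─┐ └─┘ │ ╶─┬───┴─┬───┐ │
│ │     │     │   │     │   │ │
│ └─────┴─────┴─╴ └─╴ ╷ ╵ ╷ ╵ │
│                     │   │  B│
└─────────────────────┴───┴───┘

Directions: right, down, left, down, down, down, down, down, down, down, right, down, left, down, down, down, down, down, right, right, right, right, right, right, right, right, right, right, up, right, down, right, up, right, down, right
Counts: {'right': 16, 'down': 16, 'left': 2, 'up': 2}
Most common: down and right (tied at 16 times each)

Solution:

┌───┬───────────┬─────────────┐
│A ↓│           │             │
├─╴ │ ╶─┬─┬───╴ │ ┌───┐ ╶─────┤
│↓ ↲│   │ │     │ │   │       │
│ ╷ └─┐ │ │ ╷ ┌─┘ │ ╶─┴─┬───┐ │
│↓│   │ │ │ │ │   │     │   │ │
│ ├───┤ │ │ │ │ ┌─┴─╴ ╷ ├─╴ │ │
│↓│   │ │ │ │ │ │     │ │   │ │
│ │ ╷ │ ╵ │ │ │ └─┐ ┌─┘ │ ╶─┤ │
│↓│ │ │   │ │ │   │ │   │   │ │
│ │ │ └─┐ │ └─┴─┐ ╵ │ ┌─┴─╴ │ │
│↓│ │   │ │     │   │ │     │ │
│ │ │ ╶─┤ └─┐ ╶─┴───┤ │ ╷ ┌─┘ │
│↓│ │   │   │       │ │ │ │   │
│ │ └─┐ └─╴ ├─┐ ┌─╴ │ │ │ │ ╷ │
│↓│   │     │ │ │   │ │ │ │ │ │
│ └─┐ └─┬───┘ │ └─┬─┘ │ │ │ │ │
│↳ ↓│   │     │   │   │ │ │ │ │
├─╴ └─┐ │ ┌─┐ └─┐ ╵ ┌─┘ ├─┘ │ │
│↓ ↲  │ │ │ │   │   │   │   │ │
│ ┌───┘ │ ╵ │ ╶─┴─┬─┘ ╶─┤ ┌─┴─┤
│↓│     │   │     │     │ │   │
│ │ ╶───┼─╴ ├─╴ ╷ └───┐ │ └─╴ │
│↓│     │   │   │     │ │     │
│ └─┬─┐ └─┐ │ ┌─┴───╴ │ └─────┤
│↓  │ │   │ │ │       │       │
│ ╷ ╵ └─┐ └─┘ │ ╶─┬───┴─┬───┐ │
│↓│     │     │   │  ↱ ↓│↱ ↓│ │
│ └─────┴─────┴─╴ └─╴ ╷ ╵ ╷ ╵ │
│↳ → → → → → → → → → ↑│↳ ↑│↳ B│
└─────────────────────┴───┴───┘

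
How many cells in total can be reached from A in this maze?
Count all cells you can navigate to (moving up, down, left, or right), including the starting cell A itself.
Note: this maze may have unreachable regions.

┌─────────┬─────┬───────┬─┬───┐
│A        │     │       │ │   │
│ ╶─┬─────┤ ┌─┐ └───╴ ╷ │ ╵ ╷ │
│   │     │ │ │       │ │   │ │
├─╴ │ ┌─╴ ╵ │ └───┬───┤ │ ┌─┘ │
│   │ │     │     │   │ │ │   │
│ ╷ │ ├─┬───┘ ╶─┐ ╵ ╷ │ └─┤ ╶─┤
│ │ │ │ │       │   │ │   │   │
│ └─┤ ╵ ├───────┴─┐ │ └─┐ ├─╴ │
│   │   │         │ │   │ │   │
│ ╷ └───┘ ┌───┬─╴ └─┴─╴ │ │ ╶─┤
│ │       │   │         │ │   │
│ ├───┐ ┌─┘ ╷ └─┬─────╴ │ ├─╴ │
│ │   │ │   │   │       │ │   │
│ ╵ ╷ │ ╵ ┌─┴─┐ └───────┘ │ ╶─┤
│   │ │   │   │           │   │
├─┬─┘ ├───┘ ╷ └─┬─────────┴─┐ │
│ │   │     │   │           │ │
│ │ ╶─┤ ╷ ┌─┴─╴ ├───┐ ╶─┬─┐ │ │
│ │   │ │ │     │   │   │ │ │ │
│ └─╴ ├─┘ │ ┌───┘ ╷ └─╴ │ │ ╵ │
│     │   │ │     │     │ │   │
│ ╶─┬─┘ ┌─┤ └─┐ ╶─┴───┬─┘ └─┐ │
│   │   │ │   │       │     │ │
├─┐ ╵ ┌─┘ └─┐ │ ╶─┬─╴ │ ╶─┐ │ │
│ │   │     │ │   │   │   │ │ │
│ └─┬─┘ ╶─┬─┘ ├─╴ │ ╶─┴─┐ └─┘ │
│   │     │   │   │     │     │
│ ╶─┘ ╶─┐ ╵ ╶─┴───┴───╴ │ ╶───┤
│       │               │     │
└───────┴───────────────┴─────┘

Using BFS/flood-fill to find all reachable cells from A:
Maze size: 15 × 15 = 225 total cells
All cells are reachable — the maze is fully connected.
Reachable cells: 225

Reachable region (· marks reachable cells):

┌─────────┬─────┬───────┬─┬───┐
│A · · · ·│· · ·│· · · ·│·│· ·│
│ ╶─┬─────┤ ┌─┐ └───╴ ╷ │ ╵ ╷ │
│· ·│· · ·│·│·│· · · ·│·│· ·│·│
├─╴ │ ┌─╴ ╵ │ └───┬───┤ │ ┌─┘ │
│· ·│·│· · ·│· · ·│· ·│·│·│· ·│
│ ╷ │ ├─┬───┘ ╶─┐ ╵ ╷ │ └─┤ ╶─┤
│·│·│·│·│· · · ·│· ·│·│· ·│· ·│
│ └─┤ ╵ ├───────┴─┐ │ └─┐ ├─╴ │
│· ·│· ·│· · · · ·│·│· ·│·│· ·│
│ ╷ └───┘ ┌───┬─╴ └─┴─╴ │ │ ╶─┤
│·│· · · ·│· ·│· · · · ·│·│· ·│
│ ├───┐ ┌─┘ ╷ └─┬─────╴ │ ├─╴ │
│·│· ·│·│· ·│· ·│· · · ·│·│· ·│
│ ╵ ╷ │ ╵ ┌─┴─┐ └───────┘ │ ╶─┤
│· ·│·│· ·│· ·│· · · · · ·│· ·│
├─┬─┘ ├───┘ ╷ └─┬─────────┴─┐ │
│·│· ·│· · ·│· ·│· · · · · ·│·│
│ │ ╶─┤ ╷ ┌─┴─╴ ├───┐ ╶─┬─┐ │ │
│·│· ·│·│·│· · ·│· ·│· ·│·│·│·│
│ └─╴ ├─┘ │ ┌───┘ ╷ └─╴ │ │ ╵ │
│· · ·│· ·│·│· · ·│· · ·│·│· ·│
│ ╶─┬─┘ ┌─┤ └─┐ ╶─┴───┬─┘ └─┐ │
│· ·│· ·│·│· ·│· · · ·│· · ·│·│
├─┐ ╵ ┌─┘ └─┐ │ ╶─┬─╴ │ ╶─┐ │ │
│·│· ·│· · ·│·│· ·│· ·│· ·│·│·│
│ └─┬─┘ ╶─┬─┘ ├─╴ │ ╶─┴─┐ └─┘ │
│· ·│· · ·│· ·│· ·│· · ·│· · ·│
│ ╶─┘ ╶─┐ ╵ ╶─┴───┴───╴ │ ╶───┤
│· · · ·│· · · · · · · ·│· · ·│
└───────┴───────────────┴─────┘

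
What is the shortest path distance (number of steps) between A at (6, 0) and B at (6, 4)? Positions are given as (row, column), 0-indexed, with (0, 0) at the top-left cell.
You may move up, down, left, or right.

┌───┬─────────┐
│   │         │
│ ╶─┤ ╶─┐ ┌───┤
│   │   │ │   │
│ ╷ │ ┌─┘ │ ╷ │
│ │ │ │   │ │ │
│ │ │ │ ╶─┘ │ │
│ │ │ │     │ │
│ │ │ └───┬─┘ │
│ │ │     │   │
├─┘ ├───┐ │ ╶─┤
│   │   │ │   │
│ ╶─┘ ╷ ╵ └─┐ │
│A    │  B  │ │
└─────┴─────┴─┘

Finding path from (6, 0) to (6, 4):
Path: (6,0) → (6,1) → (6,2) → (5,2) → (5,3) → (6,3) → (6,4)
Distance: 6 steps

Solution:

┌───┬─────────┐
│   │         │
│ ╶─┤ ╶─┐ ┌───┤
│   │   │ │   │
│ ╷ │ ┌─┘ │ ╷ │
│ │ │ │   │ │ │
│ │ │ │ ╶─┘ │ │
│ │ │ │     │ │
│ │ │ └───┬─┘ │
│ │ │     │   │
├─┘ ├───┐ │ ╶─┤
│   │↱ ↓│ │   │
│ ╶─┘ ╷ ╵ └─┐ │
│A → ↑│↳ B  │ │
└─────┴─────┴─┘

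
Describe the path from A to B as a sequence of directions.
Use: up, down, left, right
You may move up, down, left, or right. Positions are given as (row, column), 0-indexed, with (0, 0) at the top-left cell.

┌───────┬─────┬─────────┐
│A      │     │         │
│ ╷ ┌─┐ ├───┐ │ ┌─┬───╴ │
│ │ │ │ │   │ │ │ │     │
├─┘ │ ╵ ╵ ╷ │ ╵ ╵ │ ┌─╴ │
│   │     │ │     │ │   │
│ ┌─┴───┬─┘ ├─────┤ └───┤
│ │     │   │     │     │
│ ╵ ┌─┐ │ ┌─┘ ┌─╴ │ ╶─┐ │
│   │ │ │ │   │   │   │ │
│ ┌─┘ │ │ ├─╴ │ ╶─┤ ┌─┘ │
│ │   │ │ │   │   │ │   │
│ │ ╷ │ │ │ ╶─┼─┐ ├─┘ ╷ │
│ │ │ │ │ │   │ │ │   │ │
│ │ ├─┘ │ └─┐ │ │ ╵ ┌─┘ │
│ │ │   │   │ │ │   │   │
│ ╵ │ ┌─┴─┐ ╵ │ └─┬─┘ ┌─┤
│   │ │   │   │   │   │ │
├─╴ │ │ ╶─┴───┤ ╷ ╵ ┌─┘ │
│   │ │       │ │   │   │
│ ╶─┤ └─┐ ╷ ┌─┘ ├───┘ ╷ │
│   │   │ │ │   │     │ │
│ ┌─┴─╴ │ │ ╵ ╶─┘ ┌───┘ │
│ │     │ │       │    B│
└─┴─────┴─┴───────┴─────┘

Finding the path and converting it to directions:
Path through cells: (0,0) → (0,1) → (0,2) → (0,3) → (1,3) → (2,3) → (2,4) → (1,4) → (1,5) → (2,5) → (3,5) → (3,4) → (4,4) → (5,4) → (6,4) → (7,4) → (7,5) → (8,5) → (8,6) → (7,6) → (6,6) → (6,5) → (5,5) → (5,6) → (4,6) → (3,6) → (3,7) → (3,8) → (4,8) → (4,7) → (5,7) → (5,8) → (6,8) → (7,8) → (7,9) → (6,9) → (6,10) → (5,10) → (5,11) → (6,11) → (7,11) → (7,10) → (8,10) → (8,9) → (9,9) → (9,8) → (8,8) → (8,7) → (9,7) → (10,7) → (10,6) → (11,6) → (11,7) → (11,8) → (10,8) → (10,9) → (10,10) → (9,10) → (9,11) → (10,11) → (11,11)
Directions: right, right, right, down, down, right, up, right, down, down, left, down, down, down, down, right, down, right, up, up, left, up, right, up, up, right, right, down, left, down, right, down, down, right, up, right, up, right, down, down, left, down, left, down, left, up, left, down, down, left, down, right, right, up, right, right, up, right, down, down

Solution:

┌───────┬─────┬─────────┐
│A → → ↓│     │         │
│ ╷ ┌─┐ ├───┐ │ ┌─┬───╴ │
│ │ │ │↓│↱ ↓│ │ │ │     │
├─┘ │ ╵ ╵ ╷ │ ╵ ╵ │ ┌─╴ │
│   │  ↳ ↑│↓│     │ │   │
│ ┌─┴───┬─┘ ├─────┤ └───┤
│ │     │↓ ↲│↱ → ↓│     │
│ ╵ ┌─┐ │ ┌─┘ ┌─╴ │ ╶─┐ │
│   │ │ │↓│  ↑│↓ ↲│   │ │
│ ┌─┘ │ │ ├─╴ │ ╶─┤ ┌─┘ │
│ │   │ │↓│↱ ↑│↳ ↓│ │↱ ↓│
│ │ ╷ │ │ │ ╶─┼─┐ ├─┘ ╷ │
│ │ │ │ │↓│↑ ↰│ │↓│↱ ↑│↓│
│ │ ├─┘ │ └─┐ │ │ ╵ ┌─┘ │
│ │ │   │↳ ↓│↑│ │↳ ↑│↓ ↲│
│ ╵ │ ┌─┴─┐ ╵ │ └─┬─┘ ┌─┤
│   │ │   │↳ ↑│↓ ↰│↓ ↲│ │
├─╴ │ │ ╶─┴───┤ ╷ ╵ ┌─┘ │
│   │ │       │↓│↑ ↲│↱ ↓│
│ ╶─┤ └─┐ ╷ ┌─┘ ├───┘ ╷ │
│   │   │ │ │↓ ↲│↱ → ↑│↓│
│ ┌─┴─╴ │ │ ╵ ╶─┘ ┌───┘ │
│ │     │ │  ↳ → ↑│    B│
└─┴─────┴─┴───────┴─────┘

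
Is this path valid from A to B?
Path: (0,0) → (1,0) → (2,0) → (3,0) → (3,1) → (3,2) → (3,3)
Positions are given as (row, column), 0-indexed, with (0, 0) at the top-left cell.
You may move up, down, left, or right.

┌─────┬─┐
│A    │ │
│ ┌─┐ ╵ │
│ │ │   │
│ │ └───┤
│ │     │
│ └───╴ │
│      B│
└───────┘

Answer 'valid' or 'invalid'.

Checking path validity:
Result: All consecutive moves are passable.

valid

Correct solution:

┌─────┬─┐
│A    │ │
│ ┌─┐ ╵ │
│↓│ │   │
│ │ └───┤
│↓│     │
│ └───╴ │
│↳ → → B│
└───────┘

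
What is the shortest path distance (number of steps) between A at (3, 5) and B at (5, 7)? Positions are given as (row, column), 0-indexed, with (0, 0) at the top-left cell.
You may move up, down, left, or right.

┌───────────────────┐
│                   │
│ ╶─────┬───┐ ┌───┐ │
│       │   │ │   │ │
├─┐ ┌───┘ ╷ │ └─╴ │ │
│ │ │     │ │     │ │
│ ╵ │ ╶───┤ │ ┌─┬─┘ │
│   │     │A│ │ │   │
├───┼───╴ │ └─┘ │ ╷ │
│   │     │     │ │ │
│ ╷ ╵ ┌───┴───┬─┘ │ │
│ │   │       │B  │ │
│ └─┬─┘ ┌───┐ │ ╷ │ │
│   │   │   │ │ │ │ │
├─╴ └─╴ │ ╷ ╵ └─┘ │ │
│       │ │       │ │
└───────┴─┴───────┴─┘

Finding path from (3, 5) to (5, 7):
Path: (3,5) → (2,5) → (1,5) → (1,4) → (2,4) → (2,3) → (2,2) → (3,2) → (3,3) → (3,4) → (4,4) → (4,3) → (4,2) → (5,2) → (5,1) → (4,1) → (4,0) → (5,0) → (6,0) → (6,1) → (7,1) → (7,2) → (7,3) → (6,3) → (5,3) → (5,4) → (5,5) → (5,6) → (6,6) → (7,6) → (7,7) → (7,8) → (6,8) → (5,8) → (5,7)
Distance: 34 steps

Solution:

┌───────────────────┐
│                   │
│ ╶─────┬───┐ ┌───┐ │
│       │↓ ↰│ │   │ │
├─┐ ┌───┘ ╷ │ └─╴ │ │
│ │ │↓ ← ↲│↑│     │ │
│ ╵ │ ╶───┤ │ ┌─┬─┘ │
│   │↳ → ↓│A│ │ │   │
├───┼───╴ │ └─┘ │ ╷ │
│↓ ↰│↓ ← ↲│     │ │ │
│ ╷ ╵ ┌───┴───┬─┘ │ │
│↓│↑ ↲│↱ → → ↓│B ↰│ │
│ └─┬─┘ ┌───┐ │ ╷ │ │
│↳ ↓│  ↑│   │↓│ │↑│ │
├─╴ └─╴ │ ╷ ╵ └─┘ │ │
│  ↳ → ↑│ │  ↳ → ↑│ │
└───────┴─┴───────┴─┘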